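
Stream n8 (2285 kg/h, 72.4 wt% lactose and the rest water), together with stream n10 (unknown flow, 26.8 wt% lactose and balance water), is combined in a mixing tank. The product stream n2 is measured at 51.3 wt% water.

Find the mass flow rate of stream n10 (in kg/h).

2473 kg/h

Let n10 be the unknown flow. Total out = 2285 + n10.
water balance: 630.66 + 0.732·n10 = 0.513·(2285 + n10)
(0.732 − 0.513)·n10 = 0.513×2285 − 630.66 = 541.54
n10 = 541.54 / 0.219 = 2472.8 kg/h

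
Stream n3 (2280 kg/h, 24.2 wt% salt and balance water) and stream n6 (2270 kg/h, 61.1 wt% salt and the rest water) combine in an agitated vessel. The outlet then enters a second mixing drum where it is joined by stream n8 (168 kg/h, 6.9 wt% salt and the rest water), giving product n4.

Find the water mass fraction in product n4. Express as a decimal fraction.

0.587

Overall, product flow = 4718 kg/h.
water in = 2280×0.758 + 2270×0.389 + 168×0.931 = 2767.7 kg/h.
water fraction in n4 = 0.587.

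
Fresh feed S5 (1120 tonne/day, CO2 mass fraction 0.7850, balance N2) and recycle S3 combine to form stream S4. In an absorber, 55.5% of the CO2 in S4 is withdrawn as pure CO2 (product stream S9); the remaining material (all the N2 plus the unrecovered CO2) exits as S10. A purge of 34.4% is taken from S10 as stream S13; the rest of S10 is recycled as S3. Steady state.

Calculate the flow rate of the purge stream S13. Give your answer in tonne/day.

430.9 tonne/day

N2 enters only via S5 and leaves only via the purge: 1120×0.215 = 0.344×(N2 in S10), and the absorber passes all N2, so N2 in S4 = N2 in S10 = 700 tonne/day.
CO2 in S4: m_A = 1120×0.785 + (1−0.344)·(1−0.555)·m_A, so m_A = 879.2/0.7081 = 1241.7 tonne/day.
S10 = (1−0.555)×1241.7 + 700 = 1252.5 tonne/day.
Purge S13 = 0.344×1252.5 = 430.87 tonne/day.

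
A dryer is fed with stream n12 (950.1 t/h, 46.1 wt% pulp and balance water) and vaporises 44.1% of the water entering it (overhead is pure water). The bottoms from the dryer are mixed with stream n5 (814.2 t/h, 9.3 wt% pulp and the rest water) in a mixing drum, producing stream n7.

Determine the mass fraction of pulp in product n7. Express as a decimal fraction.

0.3339

Vapour removed = 0.441×0.539×950.1 = 225.84 t/h; concentrate = 724.26 t/h.
pulp reaching the mixer = 438 (from concentrate) + 814.2×0.093 = 513.72 t/h.
Product flow = 724.26 + 814.2 = 1538.5 t/h; pulp fraction = 0.3339.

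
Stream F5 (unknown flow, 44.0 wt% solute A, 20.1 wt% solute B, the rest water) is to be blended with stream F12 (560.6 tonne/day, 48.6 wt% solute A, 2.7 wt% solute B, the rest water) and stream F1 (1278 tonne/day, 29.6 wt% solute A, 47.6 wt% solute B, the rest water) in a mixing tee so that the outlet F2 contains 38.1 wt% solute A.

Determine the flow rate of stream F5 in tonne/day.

843.5 tonne/day

Let F5 be the unknown flow. Total out = 1838.6 + F5.
solute A balance: 650.74 + 0.440·F5 = 0.381·(1838.6 + F5)
(0.440 − 0.381)·F5 = 0.381×1838.6 − 650.74 = 49.767
F5 = 49.767 / 0.059 = 843.51 tonne/day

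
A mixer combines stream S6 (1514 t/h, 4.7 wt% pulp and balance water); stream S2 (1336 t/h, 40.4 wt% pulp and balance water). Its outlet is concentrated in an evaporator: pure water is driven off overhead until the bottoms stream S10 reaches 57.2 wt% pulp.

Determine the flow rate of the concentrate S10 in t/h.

pulp entering = 1514×0.047 + 1336×0.404 = 610.9 t/h.
All pulp reports to S10, so S10 = 610.9/0.572 = 1068 t/h.

1068 t/h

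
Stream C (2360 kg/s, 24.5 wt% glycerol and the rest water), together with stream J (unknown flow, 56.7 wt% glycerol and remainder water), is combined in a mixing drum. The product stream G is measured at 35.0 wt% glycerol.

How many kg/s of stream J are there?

1142 kg/s

Let J be the unknown flow. Total out = 2360 + J.
glycerol balance: 578.2 + 0.567·J = 0.350·(2360 + J)
(0.567 − 0.350)·J = 0.350×2360 − 578.2 = 247.8
J = 247.8 / 0.217 = 1141.9 kg/s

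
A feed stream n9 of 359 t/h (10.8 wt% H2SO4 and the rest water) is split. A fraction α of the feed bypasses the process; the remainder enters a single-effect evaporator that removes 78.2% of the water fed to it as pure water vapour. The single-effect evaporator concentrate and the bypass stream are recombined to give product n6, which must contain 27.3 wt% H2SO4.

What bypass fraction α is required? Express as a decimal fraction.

0.134

All 359×0.108 = 38.772 t/h of H2SO4 reaches n6, so n6 = 38.772/0.273 = 142.02 t/h and vapour = 216.98 t/h.
The evaporator receives (1−α)·359 of feed at 0.892 water and removes 0.782 of that water:
0.782×0.892×(1−α)×359 = 216.98
(1−α) = 216.98/250.42 = 0.8665;  α = 0.1335.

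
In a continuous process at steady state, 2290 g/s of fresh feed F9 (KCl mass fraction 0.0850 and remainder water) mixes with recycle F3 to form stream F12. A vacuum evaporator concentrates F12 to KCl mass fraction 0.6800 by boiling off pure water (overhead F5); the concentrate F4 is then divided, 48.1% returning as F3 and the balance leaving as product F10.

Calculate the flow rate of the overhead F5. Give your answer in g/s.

2004 g/s

Overall KCl balance (none leaves overhead): KCl in fresh feed = KCl in product, i.e. 2290×0.085 = (1−0.481)·F4·0.680.
F4 = 194.65/(0.680×0.519) = 551.54 g/s.
Recycle F3 = 0.481×551.54 = 265.29 g/s.
Combined feed F12 = 2290 + 265.29 = 2555.3 g/s.
Overhead F5 = F12 − F4 = 2555.3 − 551.54 = 2003.8 g/s.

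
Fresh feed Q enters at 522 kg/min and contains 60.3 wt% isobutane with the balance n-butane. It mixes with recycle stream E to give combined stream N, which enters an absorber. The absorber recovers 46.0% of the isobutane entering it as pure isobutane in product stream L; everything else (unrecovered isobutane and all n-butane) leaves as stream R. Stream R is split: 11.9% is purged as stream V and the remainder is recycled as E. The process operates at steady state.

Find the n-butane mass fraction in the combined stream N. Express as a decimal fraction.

0.744

n-butane enters only via Q and leaves only via the purge: 522×0.397 = 0.119×(n-butane in R), and the absorber passes all n-butane, so n-butane in N = n-butane in R = 1741.5 kg/min.
isobutane in N: m_A = 522×0.603 + (1−0.119)·(1−0.460)·m_A, so m_A = 314.77/0.5243 = 600.4 kg/min.
N = 600.4 + 1741.5 = 2341.9 kg/min.
n-butane fraction in N = 1741.5/2341.9 = 0.744.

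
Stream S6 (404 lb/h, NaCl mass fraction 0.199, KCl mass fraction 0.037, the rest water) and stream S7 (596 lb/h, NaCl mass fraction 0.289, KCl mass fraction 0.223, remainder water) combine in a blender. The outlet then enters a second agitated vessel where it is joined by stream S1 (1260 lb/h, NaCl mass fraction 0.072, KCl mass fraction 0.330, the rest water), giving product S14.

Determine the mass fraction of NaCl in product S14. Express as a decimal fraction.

0.152

Overall, product flow = 2260 lb/h.
NaCl in = 404×0.199 + 596×0.289 + 1260×0.072 = 343.36 lb/h.
NaCl fraction in S14 = 0.152.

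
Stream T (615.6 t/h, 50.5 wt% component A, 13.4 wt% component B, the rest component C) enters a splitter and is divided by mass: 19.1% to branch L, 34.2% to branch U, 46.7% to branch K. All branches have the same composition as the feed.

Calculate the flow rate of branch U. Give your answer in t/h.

210.5 t/h

Branch U flow = 0.342×615.6 = 210.54 t/h.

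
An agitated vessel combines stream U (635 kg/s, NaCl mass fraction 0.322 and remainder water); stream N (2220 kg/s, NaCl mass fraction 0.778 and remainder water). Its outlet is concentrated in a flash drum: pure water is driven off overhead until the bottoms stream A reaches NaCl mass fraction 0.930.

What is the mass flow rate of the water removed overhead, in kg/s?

778 kg/s

NaCl entering = 635×0.322 + 2220×0.778 = 1931.6 kg/s.
All NaCl reports to A, so A = 1931.6/0.930 = 2077 kg/s.
Total feed = 2855 kg/s; overhead = 2855 − 2077 = 777.98 kg/s.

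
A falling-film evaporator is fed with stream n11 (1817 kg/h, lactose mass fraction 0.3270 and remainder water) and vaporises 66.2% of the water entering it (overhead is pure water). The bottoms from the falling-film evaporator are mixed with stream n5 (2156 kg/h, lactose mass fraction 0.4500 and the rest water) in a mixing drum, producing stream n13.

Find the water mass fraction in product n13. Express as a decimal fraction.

0.5055

Vapour removed = 0.662×0.673×1817 = 809.52 kg/h; concentrate = 1007.5 kg/h.
water reaching the mixer = 413.32 (from concentrate) + 2156×0.550 = 1599.1 kg/h.
Product flow = 1007.5 + 2156 = 3163.5 kg/h; water fraction = 0.5055.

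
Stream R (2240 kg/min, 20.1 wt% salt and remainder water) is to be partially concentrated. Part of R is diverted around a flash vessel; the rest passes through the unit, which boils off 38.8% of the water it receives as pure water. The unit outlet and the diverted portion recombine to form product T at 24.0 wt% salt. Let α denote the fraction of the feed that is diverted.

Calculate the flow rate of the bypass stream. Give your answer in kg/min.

All 2240×0.201 = 450.24 kg/min of salt reaches T, so T = 450.24/0.240 = 1876 kg/min and vapour = 364 kg/min.
The evaporator receives (1−α)·2240 of feed at 0.799 water and removes 0.388 of that water:
0.388×0.799×(1−α)×2240 = 364
(1−α) = 364/694.43 = 0.5242;  α = 0.4758.
Bypass flow = 0.4758×2240 = 1065.9 kg/min.

1066 kg/min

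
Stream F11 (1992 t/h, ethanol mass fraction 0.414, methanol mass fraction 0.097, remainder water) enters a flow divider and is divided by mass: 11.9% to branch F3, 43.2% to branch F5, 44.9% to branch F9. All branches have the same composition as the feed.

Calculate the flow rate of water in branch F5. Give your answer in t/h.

Branch F5 total = 0.432×1992 = 860.54 t/h.
water in F5 = 0.489×860.54 = 420.81 t/h.

420.8 t/h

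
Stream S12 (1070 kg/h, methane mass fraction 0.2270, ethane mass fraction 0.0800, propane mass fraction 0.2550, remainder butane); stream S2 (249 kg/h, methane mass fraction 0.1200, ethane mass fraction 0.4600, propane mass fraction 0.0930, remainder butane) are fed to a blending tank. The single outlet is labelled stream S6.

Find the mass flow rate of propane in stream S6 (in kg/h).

propane out = propane in = 1070×0.255 + 249×0.093 = 296.01 kg/h.

296 kg/h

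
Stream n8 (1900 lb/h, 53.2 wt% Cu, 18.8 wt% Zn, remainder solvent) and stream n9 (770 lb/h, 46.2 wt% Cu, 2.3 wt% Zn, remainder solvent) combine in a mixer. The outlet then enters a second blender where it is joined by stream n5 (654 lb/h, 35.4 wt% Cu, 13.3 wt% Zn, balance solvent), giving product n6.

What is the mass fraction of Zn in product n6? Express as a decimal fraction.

Overall, product flow = 3324 lb/h.
Zn in = 1900×0.188 + 770×0.023 + 654×0.133 = 461.89 lb/h.
Zn fraction in n6 = 0.139.

0.139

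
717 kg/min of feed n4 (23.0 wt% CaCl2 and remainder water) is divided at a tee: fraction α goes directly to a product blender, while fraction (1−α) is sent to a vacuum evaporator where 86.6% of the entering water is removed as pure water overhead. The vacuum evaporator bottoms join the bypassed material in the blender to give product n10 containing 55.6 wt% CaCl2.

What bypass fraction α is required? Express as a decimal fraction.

0.121

All 717×0.230 = 164.91 kg/min of CaCl2 reaches n10, so n10 = 164.91/0.556 = 296.6 kg/min and vapour = 420.4 kg/min.
The evaporator receives (1−α)·717 of feed at 0.770 water and removes 0.866 of that water:
0.866×0.770×(1−α)×717 = 420.4
(1−α) = 420.4/478.11 = 0.8793;  α = 0.1207.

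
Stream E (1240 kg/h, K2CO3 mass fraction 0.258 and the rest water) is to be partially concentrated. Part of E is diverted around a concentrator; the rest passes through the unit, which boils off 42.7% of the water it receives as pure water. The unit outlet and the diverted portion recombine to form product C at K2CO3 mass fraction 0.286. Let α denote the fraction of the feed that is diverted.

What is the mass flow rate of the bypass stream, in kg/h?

All 1240×0.258 = 319.92 kg/h of K2CO3 reaches C, so C = 319.92/0.286 = 1118.6 kg/h and vapour = 121.4 kg/h.
The evaporator receives (1−α)·1240 of feed at 0.742 water and removes 0.427 of that water:
0.427×0.742×(1−α)×1240 = 121.4
(1−α) = 121.4/392.87 = 0.3090;  α = 0.6910.
Bypass flow = 0.6910×1240 = 856.84 kg/h.

856.8 kg/h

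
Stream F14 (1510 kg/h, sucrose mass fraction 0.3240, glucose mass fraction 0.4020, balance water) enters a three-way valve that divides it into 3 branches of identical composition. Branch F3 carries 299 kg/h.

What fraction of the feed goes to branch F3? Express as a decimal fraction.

Fraction to F3 = 299/1510 = 0.1980.

0.198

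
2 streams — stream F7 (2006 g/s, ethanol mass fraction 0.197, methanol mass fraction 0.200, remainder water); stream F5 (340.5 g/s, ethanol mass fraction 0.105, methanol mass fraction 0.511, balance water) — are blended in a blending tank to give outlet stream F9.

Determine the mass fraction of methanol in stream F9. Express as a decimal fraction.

0.245

Total flow out = 2006 + 340.5 = 2346.5 g/s.
methanol in = 2006×0.200 + 340.5×0.511 = 575.2 g/s.
methanol mass fraction in F9 = 575.2/2346.5 = 0.245.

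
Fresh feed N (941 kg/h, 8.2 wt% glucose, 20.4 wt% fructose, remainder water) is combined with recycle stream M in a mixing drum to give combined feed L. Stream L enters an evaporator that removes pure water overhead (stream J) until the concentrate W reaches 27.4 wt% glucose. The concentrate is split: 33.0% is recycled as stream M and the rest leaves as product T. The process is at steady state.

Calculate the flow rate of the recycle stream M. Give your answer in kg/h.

138.7 kg/h

Overall glucose balance (none leaves overhead): glucose in fresh feed = glucose in product, i.e. 941×0.082 = (1−0.330)·W·0.274.
W = 77.162/(0.274×0.670) = 420.32 kg/h.
Recycle M = 0.330×420.32 = 138.7 kg/h.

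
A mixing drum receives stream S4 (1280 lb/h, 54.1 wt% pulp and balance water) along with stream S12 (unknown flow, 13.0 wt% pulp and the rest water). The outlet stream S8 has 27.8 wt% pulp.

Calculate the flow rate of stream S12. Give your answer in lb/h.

2275 lb/h

Let S12 be the unknown flow. Total out = 1280 + S12.
pulp balance: 692.48 + 0.130·S12 = 0.278·(1280 + S12)
(0.130 − 0.278)·S12 = 0.278×1280 − 692.48 = -336.64
S12 = -336.64 / -0.148 = 2274.6 lb/h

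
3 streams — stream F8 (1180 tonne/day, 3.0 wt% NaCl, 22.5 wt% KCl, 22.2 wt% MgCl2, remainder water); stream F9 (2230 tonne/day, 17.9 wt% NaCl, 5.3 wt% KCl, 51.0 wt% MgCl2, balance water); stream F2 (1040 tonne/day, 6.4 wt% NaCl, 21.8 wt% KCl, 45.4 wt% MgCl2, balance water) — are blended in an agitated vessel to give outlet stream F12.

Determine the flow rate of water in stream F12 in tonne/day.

1467 tonne/day

water out = water in = 1180×0.523 + 2230×0.258 + 1040×0.264 = 1467 tonne/day.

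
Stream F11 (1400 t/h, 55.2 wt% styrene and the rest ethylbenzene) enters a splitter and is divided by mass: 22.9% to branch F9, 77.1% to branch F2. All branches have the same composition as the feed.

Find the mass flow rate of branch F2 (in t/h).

1079 t/h

Branch F2 flow = 0.771×1400 = 1079.4 t/h.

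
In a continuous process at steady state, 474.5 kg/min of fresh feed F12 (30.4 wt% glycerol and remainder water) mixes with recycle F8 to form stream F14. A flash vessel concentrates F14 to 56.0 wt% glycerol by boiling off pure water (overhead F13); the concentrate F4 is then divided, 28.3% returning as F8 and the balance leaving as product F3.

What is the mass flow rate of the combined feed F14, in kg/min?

Overall glycerol balance (none leaves overhead): glycerol in fresh feed = glycerol in product, i.e. 474.5×0.304 = (1−0.283)·F4·0.560.
F4 = 144.25/(0.560×0.717) = 359.25 kg/min.
Recycle F8 = 0.283×359.25 = 101.67 kg/min.
Combined feed F14 = 474.5 + 101.67 = 576.17 kg/min.

576.2 kg/min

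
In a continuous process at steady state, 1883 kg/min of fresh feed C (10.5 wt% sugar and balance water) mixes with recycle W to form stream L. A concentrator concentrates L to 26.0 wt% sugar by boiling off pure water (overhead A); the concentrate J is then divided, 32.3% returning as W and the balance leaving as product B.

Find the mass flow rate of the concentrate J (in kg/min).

Overall sugar balance (none leaves overhead): sugar in fresh feed = sugar in product, i.e. 1883×0.105 = (1−0.323)·J·0.260.
J = 197.72/(0.260×0.677) = 1123.3 kg/min.

1123 kg/min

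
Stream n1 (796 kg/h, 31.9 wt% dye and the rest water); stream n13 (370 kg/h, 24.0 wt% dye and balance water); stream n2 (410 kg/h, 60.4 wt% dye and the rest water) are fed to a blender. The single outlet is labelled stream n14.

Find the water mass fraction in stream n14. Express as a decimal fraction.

0.625

Total flow out = 796 + 370 + 410 = 1576 kg/h.
water in = 796×0.681 + 370×0.760 + 410×0.396 = 985.64 kg/h.
water mass fraction in n14 = 985.64/1576 = 0.625.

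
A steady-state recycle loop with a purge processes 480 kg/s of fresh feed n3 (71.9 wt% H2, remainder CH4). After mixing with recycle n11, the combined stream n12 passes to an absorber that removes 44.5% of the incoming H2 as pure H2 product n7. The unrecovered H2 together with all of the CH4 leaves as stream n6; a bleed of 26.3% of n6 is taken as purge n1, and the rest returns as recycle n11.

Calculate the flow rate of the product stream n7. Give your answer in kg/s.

H2 in n12: m_A = 480×0.719 + (1−0.263)·(1−0.445)·m_A, so m_A = 345.12/0.5910 = 583.99 kg/s.
Product n7 = 0.445×583.99 = 259.88 kg/s.

259.9 kg/s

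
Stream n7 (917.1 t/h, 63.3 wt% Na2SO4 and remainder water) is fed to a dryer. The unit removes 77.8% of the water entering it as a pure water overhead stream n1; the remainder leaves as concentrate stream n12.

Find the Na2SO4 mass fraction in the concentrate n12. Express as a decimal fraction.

0.886

Na2SO4 is not removed: 917.1×0.633 = 580.52 t/h of Na2SO4 enters n12.
water entering = 917.1×0.367 = 336.58 t/h; overhead removed = 0.778×336.58 = 261.86 t/h.
Concentrate = 917.1 − 261.86 = 655.24 t/h.
Mass fraction = 580.52/655.24 = 0.886.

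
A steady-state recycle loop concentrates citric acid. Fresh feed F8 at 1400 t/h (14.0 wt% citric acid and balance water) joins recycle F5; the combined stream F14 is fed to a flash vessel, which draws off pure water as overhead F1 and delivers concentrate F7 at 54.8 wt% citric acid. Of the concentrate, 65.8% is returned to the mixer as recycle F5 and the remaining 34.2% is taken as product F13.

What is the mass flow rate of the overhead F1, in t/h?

Overall citric acid balance (none leaves overhead): citric acid in fresh feed = citric acid in product, i.e. 1400×0.140 = (1−0.658)·F7·0.548.
F7 = 196/(0.548×0.342) = 1045.8 t/h.
Recycle F5 = 0.658×1045.8 = 688.14 t/h.
Combined feed F14 = 1400 + 688.14 = 2088.1 t/h.
Overhead F1 = F14 − F7 = 2088.1 − 1045.8 = 1042.3 t/h.

1042 t/h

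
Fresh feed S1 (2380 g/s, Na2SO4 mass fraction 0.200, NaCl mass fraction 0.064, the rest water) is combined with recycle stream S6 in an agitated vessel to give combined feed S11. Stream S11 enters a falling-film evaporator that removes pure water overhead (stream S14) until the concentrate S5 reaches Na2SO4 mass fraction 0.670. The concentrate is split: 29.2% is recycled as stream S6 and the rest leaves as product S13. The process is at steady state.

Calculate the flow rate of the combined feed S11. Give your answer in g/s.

Overall Na2SO4 balance (none leaves overhead): Na2SO4 in fresh feed = Na2SO4 in product, i.e. 2380×0.200 = (1−0.292)·S5·0.670.
S5 = 476/(0.670×0.708) = 1003.5 g/s.
Recycle S6 = 0.292×1003.5 = 293.01 g/s.
Combined feed S11 = 2380 + 293.01 = 2673 g/s.

2673 g/s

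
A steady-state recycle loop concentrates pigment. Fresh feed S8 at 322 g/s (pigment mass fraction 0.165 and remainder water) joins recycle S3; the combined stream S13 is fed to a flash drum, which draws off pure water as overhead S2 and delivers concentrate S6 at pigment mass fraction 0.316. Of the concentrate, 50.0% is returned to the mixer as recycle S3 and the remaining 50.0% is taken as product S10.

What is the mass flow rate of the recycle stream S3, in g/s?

168.1 g/s

Overall pigment balance (none leaves overhead): pigment in fresh feed = pigment in product, i.e. 322×0.165 = (1−0.500)·S6·0.316.
S6 = 53.13/(0.316×0.500) = 336.27 g/s.
Recycle S3 = 0.500×336.27 = 168.13 g/s.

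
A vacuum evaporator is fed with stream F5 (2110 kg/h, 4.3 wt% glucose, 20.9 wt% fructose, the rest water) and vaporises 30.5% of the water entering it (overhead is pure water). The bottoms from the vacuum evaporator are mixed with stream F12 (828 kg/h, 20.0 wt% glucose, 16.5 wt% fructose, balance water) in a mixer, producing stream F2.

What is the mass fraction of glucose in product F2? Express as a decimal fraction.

0.104

Vapour removed = 0.305×0.748×2110 = 481.38 kg/h; concentrate = 1628.6 kg/h.
glucose reaching the mixer = 90.73 (from concentrate) + 828×0.200 = 256.33 kg/h.
Product flow = 1628.6 + 828 = 2456.6 kg/h; glucose fraction = 0.104.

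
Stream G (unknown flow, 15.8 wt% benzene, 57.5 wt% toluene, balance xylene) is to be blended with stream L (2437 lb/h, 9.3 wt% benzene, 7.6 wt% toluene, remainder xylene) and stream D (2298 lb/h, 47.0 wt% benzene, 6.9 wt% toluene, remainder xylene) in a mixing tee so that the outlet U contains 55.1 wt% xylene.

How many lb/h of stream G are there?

Let G be the unknown flow. Total out = 4735 + G.
xylene balance: 3084.5 + 0.267·G = 0.551·(4735 + G)
(0.267 − 0.551)·G = 0.551×4735 − 3084.5 = -475.54
G = -475.54 / -0.284 = 1674.4 lb/h

1674 lb/h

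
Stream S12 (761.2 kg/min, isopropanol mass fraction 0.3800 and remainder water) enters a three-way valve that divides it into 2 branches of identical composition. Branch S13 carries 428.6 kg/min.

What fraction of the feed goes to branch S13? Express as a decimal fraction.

Fraction to S13 = 428.6/761.2 = 0.5631.

0.563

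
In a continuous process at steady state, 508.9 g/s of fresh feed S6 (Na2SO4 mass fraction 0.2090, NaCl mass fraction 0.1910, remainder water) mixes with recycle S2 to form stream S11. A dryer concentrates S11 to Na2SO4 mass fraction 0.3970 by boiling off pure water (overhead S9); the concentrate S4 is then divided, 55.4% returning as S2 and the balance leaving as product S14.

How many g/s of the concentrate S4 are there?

600.7 g/s

Overall Na2SO4 balance (none leaves overhead): Na2SO4 in fresh feed = Na2SO4 in product, i.e. 508.9×0.209 = (1−0.554)·S4·0.397.
S4 = 106.36/(0.397×0.446) = 600.69 g/s.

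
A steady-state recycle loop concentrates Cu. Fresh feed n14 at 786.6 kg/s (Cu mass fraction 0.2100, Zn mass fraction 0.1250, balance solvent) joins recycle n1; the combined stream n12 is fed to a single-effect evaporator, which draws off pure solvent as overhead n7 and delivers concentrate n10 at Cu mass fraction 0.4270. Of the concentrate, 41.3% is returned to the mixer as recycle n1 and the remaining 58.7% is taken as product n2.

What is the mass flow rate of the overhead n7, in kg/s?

Overall Cu balance (none leaves overhead): Cu in fresh feed = Cu in product, i.e. 786.6×0.210 = (1−0.413)·n10·0.427.
n10 = 165.19/(0.427×0.587) = 659.03 kg/s.
Recycle n1 = 0.413×659.03 = 272.18 kg/s.
Combined feed n12 = 786.6 + 272.18 = 1058.8 kg/s.
Overhead n7 = n12 − n10 = 1058.8 − 659.03 = 399.75 kg/s.

399.7 kg/s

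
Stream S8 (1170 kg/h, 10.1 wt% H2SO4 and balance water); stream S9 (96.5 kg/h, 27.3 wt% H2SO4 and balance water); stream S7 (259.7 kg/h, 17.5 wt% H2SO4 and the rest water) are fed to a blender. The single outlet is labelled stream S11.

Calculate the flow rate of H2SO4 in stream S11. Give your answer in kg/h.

190 kg/h

H2SO4 out = H2SO4 in = 1170×0.101 + 96.5×0.273 + 259.7×0.175 = 189.96 kg/h.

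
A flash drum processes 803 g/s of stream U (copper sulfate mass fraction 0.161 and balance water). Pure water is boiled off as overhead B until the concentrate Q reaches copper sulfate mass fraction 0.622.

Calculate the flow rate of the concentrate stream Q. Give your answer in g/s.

207.9 g/s

copper sulfate is conserved: 803×0.161 = 129.28 g/s all reports to the concentrate.
Concentrate = 129.28/(target fraction) = 207.85 g/s.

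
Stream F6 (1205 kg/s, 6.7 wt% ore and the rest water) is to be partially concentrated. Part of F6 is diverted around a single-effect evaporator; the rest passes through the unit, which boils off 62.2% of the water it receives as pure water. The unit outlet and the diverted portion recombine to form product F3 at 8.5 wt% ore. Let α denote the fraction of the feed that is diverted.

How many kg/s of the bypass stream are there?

765.3 kg/s

All 1205×0.067 = 80.735 kg/s of ore reaches F3, so F3 = 80.735/0.085 = 949.82 kg/s and vapour = 255.18 kg/s.
The evaporator receives (1−α)·1205 of feed at 0.933 water and removes 0.622 of that water:
0.622×0.933×(1−α)×1205 = 255.18
(1−α) = 255.18/699.29 = 0.3649;  α = 0.6351.
Bypass flow = 0.6351×1205 = 765.29 kg/s.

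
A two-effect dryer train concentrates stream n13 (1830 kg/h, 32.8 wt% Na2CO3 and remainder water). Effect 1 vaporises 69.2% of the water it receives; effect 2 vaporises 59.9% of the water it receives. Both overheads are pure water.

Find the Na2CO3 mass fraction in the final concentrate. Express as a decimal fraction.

0.7981

water in feed = 1830×0.672 = 1229.8 kg/h.
After stage 1: water left = (1−0.692)×1229.8 = 378.77; stream total = 979.01 kg/h.
After stage 2: water left = (1−0.599)×378.77 = 151.89; final concentrate = 752.13 kg/h.
Na2CO3 fraction = 600.24/752.13 = 0.7981.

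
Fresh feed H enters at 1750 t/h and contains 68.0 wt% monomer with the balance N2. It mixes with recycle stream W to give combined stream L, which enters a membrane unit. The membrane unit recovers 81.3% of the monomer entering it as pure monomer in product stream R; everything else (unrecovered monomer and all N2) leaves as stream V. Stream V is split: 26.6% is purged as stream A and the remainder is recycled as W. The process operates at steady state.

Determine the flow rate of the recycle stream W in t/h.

1735 t/h

N2 enters only via H and leaves only via the purge: 1750×0.320 = 0.266×(N2 in V), and the membrane unit passes all N2, so N2 in L = N2 in V = 2105.3 t/h.
monomer in L: m_A = 1750×0.680 + (1−0.266)·(1−0.813)·m_A, so m_A = 1190/0.8627 = 1379.3 t/h.
V = (1−0.813)×1379.3 + 2105.3 = 2363.2 t/h.
Recycle W = (1−0.266)×2363.2 = 1734.6 t/h.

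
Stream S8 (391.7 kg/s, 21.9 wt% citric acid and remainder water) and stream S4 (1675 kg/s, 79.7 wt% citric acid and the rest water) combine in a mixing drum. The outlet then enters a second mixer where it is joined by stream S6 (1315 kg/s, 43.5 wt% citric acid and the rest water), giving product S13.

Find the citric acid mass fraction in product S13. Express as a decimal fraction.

Overall, product flow = 3381.7 kg/s.
citric acid in = 391.7×0.219 + 1675×0.797 + 1315×0.435 = 1992.8 kg/s.
citric acid fraction in S13 = 0.5893.

0.5893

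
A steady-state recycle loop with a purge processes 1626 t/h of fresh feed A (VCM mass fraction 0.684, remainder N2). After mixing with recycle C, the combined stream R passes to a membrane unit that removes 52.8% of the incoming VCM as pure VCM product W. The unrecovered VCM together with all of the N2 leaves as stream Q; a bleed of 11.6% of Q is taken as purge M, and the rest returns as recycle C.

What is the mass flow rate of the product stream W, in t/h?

1008 t/h

VCM in R: m_A = 1626×0.684 + (1−0.116)·(1−0.528)·m_A, so m_A = 1112.2/0.5828 = 1908.5 t/h.
Product W = 0.528×1908.5 = 1007.7 t/h.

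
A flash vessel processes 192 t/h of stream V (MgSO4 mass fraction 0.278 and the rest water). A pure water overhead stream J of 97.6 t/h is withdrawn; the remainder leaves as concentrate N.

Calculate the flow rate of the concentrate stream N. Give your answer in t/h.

94.4 t/h

Concentrate = 192 − 97.6 = 94.4 t/h.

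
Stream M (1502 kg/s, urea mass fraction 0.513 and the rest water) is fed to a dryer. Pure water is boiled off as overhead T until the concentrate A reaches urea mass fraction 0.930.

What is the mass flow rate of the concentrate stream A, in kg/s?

828.5 kg/s

urea is conserved: 1502×0.513 = 770.53 kg/s all reports to the concentrate.
Concentrate = 770.53/(target fraction) = 828.52 kg/s.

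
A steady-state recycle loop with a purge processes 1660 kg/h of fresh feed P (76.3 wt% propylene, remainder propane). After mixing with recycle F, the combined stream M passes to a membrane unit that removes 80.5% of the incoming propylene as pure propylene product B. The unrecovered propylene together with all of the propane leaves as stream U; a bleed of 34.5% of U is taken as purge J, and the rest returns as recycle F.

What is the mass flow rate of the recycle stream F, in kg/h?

propane enters only via P and leaves only via the purge: 1660×0.237 = 0.345×(propane in U), and the membrane unit passes all propane, so propane in M = propane in U = 1140.3 kg/h.
propylene in M: m_A = 1660×0.763 + (1−0.345)·(1−0.805)·m_A, so m_A = 1266.6/0.8723 = 1452 kg/h.
U = (1−0.805)×1452 + 1140.3 = 1423.5 kg/h.
Recycle F = (1−0.345)×1423.5 = 932.39 kg/h.

932.4 kg/h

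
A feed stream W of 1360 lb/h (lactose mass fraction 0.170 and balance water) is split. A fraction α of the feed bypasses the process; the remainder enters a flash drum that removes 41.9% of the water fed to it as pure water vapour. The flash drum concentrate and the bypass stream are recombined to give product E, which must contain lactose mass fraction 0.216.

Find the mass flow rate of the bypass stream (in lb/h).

All 1360×0.170 = 231.2 lb/h of lactose reaches E, so E = 231.2/0.216 = 1070.4 lb/h and vapour = 289.63 lb/h.
The evaporator receives (1−α)·1360 of feed at 0.830 water and removes 0.419 of that water:
0.419×0.830×(1−α)×1360 = 289.63
(1−α) = 289.63/472.97 = 0.6124;  α = 0.3876.
Bypass flow = 0.3876×1360 = 527.18 lb/h.

527.2 lb/h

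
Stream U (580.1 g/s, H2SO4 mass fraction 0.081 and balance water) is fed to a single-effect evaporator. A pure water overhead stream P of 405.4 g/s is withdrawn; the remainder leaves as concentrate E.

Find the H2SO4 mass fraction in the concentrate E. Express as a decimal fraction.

0.269

H2SO4 is not removed: 580.1×0.081 = 46.988 g/s of H2SO4 enters E.
Concentrate = 580.1 − 405.4 = 174.7 g/s.
Mass fraction = 46.988/174.7 = 0.269.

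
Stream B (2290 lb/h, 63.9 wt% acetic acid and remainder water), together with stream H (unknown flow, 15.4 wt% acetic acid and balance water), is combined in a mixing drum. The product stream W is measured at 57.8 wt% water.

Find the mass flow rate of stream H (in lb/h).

Let H be the unknown flow. Total out = 2290 + H.
water balance: 826.69 + 0.846·H = 0.578·(2290 + H)
(0.846 − 0.578)·H = 0.578×2290 − 826.69 = 496.93
H = 496.93 / 0.268 = 1854.2 lb/h

1854 lb/h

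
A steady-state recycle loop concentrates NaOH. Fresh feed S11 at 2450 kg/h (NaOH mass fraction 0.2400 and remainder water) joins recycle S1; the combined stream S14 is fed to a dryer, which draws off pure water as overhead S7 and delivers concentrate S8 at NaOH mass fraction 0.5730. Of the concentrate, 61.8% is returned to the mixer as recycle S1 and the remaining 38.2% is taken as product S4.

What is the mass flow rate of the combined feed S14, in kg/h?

4110 kg/h

Overall NaOH balance (none leaves overhead): NaOH in fresh feed = NaOH in product, i.e. 2450×0.240 = (1−0.618)·S8·0.573.
S8 = 588/(0.573×0.382) = 2686.3 kg/h.
Recycle S1 = 0.618×2686.3 = 1660.2 kg/h.
Combined feed S14 = 2450 + 1660.2 = 4110.2 kg/h.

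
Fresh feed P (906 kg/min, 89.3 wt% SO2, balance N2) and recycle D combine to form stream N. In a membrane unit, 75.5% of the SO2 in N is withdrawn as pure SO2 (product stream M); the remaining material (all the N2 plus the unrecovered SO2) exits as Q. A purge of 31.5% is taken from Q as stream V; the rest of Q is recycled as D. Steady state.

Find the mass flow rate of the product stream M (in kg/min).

734 kg/min

SO2 in N: m_A = 906×0.893 + (1−0.315)·(1−0.755)·m_A, so m_A = 809.06/0.8322 = 972.22 kg/min.
Product M = 0.755×972.22 = 734.03 kg/min.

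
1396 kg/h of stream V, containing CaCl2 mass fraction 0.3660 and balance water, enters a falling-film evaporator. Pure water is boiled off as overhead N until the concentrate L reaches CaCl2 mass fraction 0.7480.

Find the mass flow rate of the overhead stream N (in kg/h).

712.9 kg/h

CaCl2 is conserved: 1396×0.366 = 510.94 kg/h all reports to the concentrate.
Concentrate = 510.94/(target fraction) = 683.07 kg/h.
Overhead = 1396 − 683.07 = 712.93 kg/h.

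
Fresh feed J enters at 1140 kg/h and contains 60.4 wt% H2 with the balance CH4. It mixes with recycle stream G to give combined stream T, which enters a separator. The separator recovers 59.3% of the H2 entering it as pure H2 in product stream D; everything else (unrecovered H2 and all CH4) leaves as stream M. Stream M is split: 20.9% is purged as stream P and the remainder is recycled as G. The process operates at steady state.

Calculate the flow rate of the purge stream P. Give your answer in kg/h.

CH4 enters only via J and leaves only via the purge: 1140×0.396 = 0.209×(CH4 in M), and the separator passes all CH4, so CH4 in T = CH4 in M = 2160 kg/h.
H2 in T: m_A = 1140×0.604 + (1−0.209)·(1−0.593)·m_A, so m_A = 688.56/0.6781 = 1015.5 kg/h.
M = (1−0.593)×1015.5 + 2160 = 2573.3 kg/h.
Purge P = 0.209×2573.3 = 537.82 kg/h.

537.8 kg/h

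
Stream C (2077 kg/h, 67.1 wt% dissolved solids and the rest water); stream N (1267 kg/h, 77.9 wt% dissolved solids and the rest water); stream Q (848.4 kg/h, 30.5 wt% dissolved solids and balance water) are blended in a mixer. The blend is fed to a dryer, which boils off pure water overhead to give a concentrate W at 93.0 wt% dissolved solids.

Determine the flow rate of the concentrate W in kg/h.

dissolved solids entering = 2077×0.671 + 1267×0.779 + 848.4×0.305 = 2639.4 kg/h.
All dissolved solids reports to W, so W = 2639.4/0.930 = 2838.1 kg/h.

2838 kg/h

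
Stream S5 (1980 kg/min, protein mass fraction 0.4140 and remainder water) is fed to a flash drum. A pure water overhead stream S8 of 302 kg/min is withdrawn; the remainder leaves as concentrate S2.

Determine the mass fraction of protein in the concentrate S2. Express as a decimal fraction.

0.4885

protein is not removed: 1980×0.414 = 819.72 kg/min of protein enters S2.
Concentrate = 1980 − 302 = 1678 kg/min.
Mass fraction = 819.72/1678 = 0.4885.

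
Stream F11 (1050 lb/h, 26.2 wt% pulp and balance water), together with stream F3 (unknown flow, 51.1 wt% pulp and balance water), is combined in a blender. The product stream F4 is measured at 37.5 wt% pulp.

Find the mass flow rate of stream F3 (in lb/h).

Let F3 be the unknown flow. Total out = 1050 + F3.
pulp balance: 275.1 + 0.511·F3 = 0.375·(1050 + F3)
(0.511 − 0.375)·F3 = 0.375×1050 − 275.1 = 118.65
F3 = 118.65 / 0.136 = 872.43 lb/h

872.4 lb/h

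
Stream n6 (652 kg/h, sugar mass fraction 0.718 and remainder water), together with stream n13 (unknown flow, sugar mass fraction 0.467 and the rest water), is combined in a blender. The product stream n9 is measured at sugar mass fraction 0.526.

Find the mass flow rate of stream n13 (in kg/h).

2122 kg/h

Let n13 be the unknown flow. Total out = 652 + n13.
sugar balance: 468.14 + 0.467·n13 = 0.526·(652 + n13)
(0.467 − 0.526)·n13 = 0.526×652 − 468.14 = -125.18
n13 = -125.18 / -0.059 = 2121.8 kg/h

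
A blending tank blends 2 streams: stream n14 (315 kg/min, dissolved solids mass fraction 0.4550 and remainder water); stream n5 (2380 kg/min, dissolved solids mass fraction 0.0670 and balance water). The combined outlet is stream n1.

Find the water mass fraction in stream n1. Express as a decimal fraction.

0.8876

Total flow out = 315 + 2380 = 2695 kg/min.
water in = 315×0.545 + 2380×0.933 = 2392.2 kg/min.
water mass fraction in n1 = 2392.2/2695 = 0.8876.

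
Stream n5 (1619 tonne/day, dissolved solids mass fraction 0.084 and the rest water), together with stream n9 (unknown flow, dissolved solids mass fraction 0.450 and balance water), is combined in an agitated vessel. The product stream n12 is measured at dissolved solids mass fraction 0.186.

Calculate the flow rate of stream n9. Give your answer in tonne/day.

Let n9 be the unknown flow. Total out = 1619 + n9.
dissolved solids balance: 136 + 0.450·n9 = 0.186·(1619 + n9)
(0.450 − 0.186)·n9 = 0.186×1619 − 136 = 165.14
n9 = 165.14 / 0.264 = 625.52 tonne/day

625.5 tonne/day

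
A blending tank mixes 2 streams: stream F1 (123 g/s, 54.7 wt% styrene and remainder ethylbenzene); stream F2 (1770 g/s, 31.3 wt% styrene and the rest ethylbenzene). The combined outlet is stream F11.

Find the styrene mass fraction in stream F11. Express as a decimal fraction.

Total flow out = 123 + 1770 = 1893 g/s.
styrene in = 123×0.547 + 1770×0.313 = 621.29 g/s.
styrene mass fraction in F11 = 621.29/1893 = 0.328.

0.328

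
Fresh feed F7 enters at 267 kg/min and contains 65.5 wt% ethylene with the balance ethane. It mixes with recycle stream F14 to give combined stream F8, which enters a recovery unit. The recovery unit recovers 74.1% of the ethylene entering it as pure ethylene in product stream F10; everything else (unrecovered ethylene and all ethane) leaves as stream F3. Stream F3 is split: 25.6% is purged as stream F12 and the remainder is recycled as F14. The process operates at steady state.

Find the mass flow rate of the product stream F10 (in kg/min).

160.5 kg/min

ethylene in F8: m_A = 267×0.655 + (1−0.256)·(1−0.741)·m_A, so m_A = 174.89/0.8073 = 216.63 kg/min.
Product F10 = 0.741×216.63 = 160.52 kg/min.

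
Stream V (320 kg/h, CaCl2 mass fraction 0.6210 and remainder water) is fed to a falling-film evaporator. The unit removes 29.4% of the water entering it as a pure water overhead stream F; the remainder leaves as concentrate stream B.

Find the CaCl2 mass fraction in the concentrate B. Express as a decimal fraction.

0.6989

CaCl2 is not removed: 320×0.621 = 198.72 kg/h of CaCl2 enters B.
water entering = 320×0.379 = 121.28 kg/h; overhead removed = 0.294×121.28 = 35.656 kg/h.
Concentrate = 320 − 35.656 = 284.34 kg/h.
Mass fraction = 198.72/284.34 = 0.6989.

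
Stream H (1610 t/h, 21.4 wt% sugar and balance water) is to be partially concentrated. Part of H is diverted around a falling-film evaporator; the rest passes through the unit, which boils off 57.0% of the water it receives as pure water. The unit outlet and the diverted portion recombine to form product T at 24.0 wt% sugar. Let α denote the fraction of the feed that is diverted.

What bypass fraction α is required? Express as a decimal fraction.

All 1610×0.214 = 344.54 t/h of sugar reaches T, so T = 344.54/0.240 = 1435.6 t/h and vapour = 174.42 t/h.
The evaporator receives (1−α)·1610 of feed at 0.786 water and removes 0.570 of that water:
0.570×0.786×(1−α)×1610 = 174.42
(1−α) = 174.42/721.31 = 0.2418;  α = 0.7582.

0.758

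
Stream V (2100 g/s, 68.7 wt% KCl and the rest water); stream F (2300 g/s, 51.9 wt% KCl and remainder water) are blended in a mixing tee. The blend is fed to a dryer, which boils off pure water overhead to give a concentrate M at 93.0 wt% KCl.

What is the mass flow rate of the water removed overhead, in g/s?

KCl entering = 2100×0.687 + 2300×0.519 = 2636.4 g/s.
All KCl reports to M, so M = 2636.4/0.930 = 2834.8 g/s.
Total feed = 4400 g/s; overhead = 4400 − 2834.8 = 1565.2 g/s.

1565 g/s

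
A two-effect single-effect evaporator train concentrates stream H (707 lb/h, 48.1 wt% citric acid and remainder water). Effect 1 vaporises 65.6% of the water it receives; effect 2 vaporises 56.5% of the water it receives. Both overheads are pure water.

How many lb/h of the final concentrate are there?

water in feed = 707×0.519 = 366.93 lb/h.
After stage 1: water left = (1−0.656)×366.93 = 126.22; stream total = 466.29 lb/h.
After stage 2: water left = (1−0.565)×126.22 = 54.908; final concentrate = 394.97 lb/h.

395 lb/h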